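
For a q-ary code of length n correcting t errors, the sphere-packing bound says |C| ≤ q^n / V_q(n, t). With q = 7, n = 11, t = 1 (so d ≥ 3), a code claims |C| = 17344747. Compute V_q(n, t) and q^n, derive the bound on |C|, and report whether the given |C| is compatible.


V_q(n, t) = 67, q^n = 1977326743, Hamming bound = 29512339, |C| = 17344747 ≤ bound (satisfied).

Step 1: Compute V_q(n, t) = Σ_{j=0}^1 C(n, j) (q−1)^j.
  j = 0: C(11,0)·(6)^0 = 1·1 = 1.
  j = 1: C(11,1)·(6)^1 = 11·6 = 66.
  V_q(n, t) = 1 + 66 = 67.
Step 2: q^n = 7^11 = 1977326743.
Step 3: Hamming bound ⌊q^n / V_q(n,t)⌋ = ⌊1977326743/67⌋ = 29512339.
Step 4: Compare |C| = 17344747 to 29512339: satisfied.
The claimed |C| lies below the Hamming bound.


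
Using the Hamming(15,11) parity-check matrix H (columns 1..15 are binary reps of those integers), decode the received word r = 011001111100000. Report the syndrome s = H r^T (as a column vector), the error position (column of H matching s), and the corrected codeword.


s = (1, 0, 1, 1)^T, error position = 11, corrected codeword c = 011001111110000

Compute s = H r^T mod 2 one row at a time:
  s_1 = 1 + 1 + 1 + 0 + 0 + 0 + 0 + 0 = 3 ≡ 1 (mod 2).
  s_2 = 0 + 0 + 1 + 1 + 0 + 0 + 0 + 0 = 2 ≡ 0 (mod 2).
  s_3 = 1 + 1 + 1 + 1 + 1 + 0 + 0 + 0 = 5 ≡ 1 (mod 2).
  s_4 = 0 + 1 + 0 + 1 + 1 + 0 + 0 + 0 = 3 ≡ 1 (mod 2).
s = (1, 0, 1, 1)^T — this equals column 11 of H (binary 1011), so error is at position 11.
Correct: flip bit 11 of r = 011001111100000 to get c = 011001111110000.


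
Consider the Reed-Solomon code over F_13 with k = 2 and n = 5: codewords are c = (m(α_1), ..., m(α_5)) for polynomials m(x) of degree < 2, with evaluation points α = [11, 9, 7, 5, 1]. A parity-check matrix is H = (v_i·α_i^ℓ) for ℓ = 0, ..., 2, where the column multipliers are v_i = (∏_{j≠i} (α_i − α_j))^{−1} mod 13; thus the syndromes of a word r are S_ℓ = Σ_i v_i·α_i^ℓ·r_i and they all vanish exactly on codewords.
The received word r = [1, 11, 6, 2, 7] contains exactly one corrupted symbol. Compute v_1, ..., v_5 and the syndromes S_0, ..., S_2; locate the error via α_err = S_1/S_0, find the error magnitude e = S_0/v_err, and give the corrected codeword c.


S = (7, 11, 8), error at position 2, error magnitude e = 1, c = [1, 10, 6, 2, 7].

Step 1: column multipliers v_i = (∏_{j≠i}(α_i − α_j))^{−1} mod 13.
  i = 1 (α = 11): (11−9)(11−7)(11−5)(11−1) = 2·4·6·10 = 480 ≡ 12, so v_1 = 12^{−1} = 12 (mod 13).
  i = 2 (α = 9): (9−11)(9−7)(9−5)(9−1) = (−2)·2·4·8 = −128 ≡ 2, so v_2 = 2^{−1} = 7 (mod 13).
  i = 3 (α = 7): (7−11)(7−9)(7−5)(7−1) = (−4)·(−2)·2·6 = 96 ≡ 5, so v_3 = 5^{−1} = 8 (mod 13).
  i = 4 (α = 5): (5−11)(5−9)(5−7)(5−1) = (−6)·(−4)·(−2)·4 = −192 ≡ 3, so v_4 = 3^{−1} = 9 (mod 13).
  i = 5 (α = 1): (1−11)(1−9)(1−7)(1−5) = (−10)·(−8)·(−6)·(−4) = 1920 ≡ 9, so v_5 = 9^{−1} = 3 (mod 13).
  v = [12, 7, 8, 9, 3].
Step 2: syndromes of r = [1, 11, 6, 2, 7] (all sums mod 13).
  S_0 = Σ v_i r_i = 12·1 + 7·11 + 8·6 + 9·2 + 3·7 = 176 ≡ 7.
  S_1 = Σ v_i α_i r_i = 12·11·1 + 7·9·11 + 8·7·6 + 9·5·2 + 3·1·7 = 1272 ≡ 11.
  α_i^2 mod 13 = [4, 3, 10, 12, 1].
  S_2 = Σ v_i α_i^2 r_i = 12·4·1 + 7·3·11 + 8·10·6 + 9·12·2 + 3·1·7 = 996 ≡ 8.
  S = (7, 11, 8) ≠ 0, so r is not a codeword (an error is present).
Step 3: locate the error. For a single error e at position i, S_ℓ = v_i·e·α_i^ℓ, so α_err = S_1/S_0.
  S_0^{−1} = 7^{−1} = 2 (mod 13), so α_err = 11·2 = 22 ≡ 9 = α_2. Error position i = 2.
  Consistency check: S_2/S_1 = 8·6 = 48 ≡ 9 = α_err ✓ (single-error assumption holds).
Step 4: error magnitude e = S_0/v_2 = S_0·∏_{j≠2}(α_2 − α_j) = 7·2 = 14 ≡ 1 (mod 13).
Step 5: correct position 2: c_2 = r_2 − e = 11 − 1 ≡ 10 (mod 13). Hence c = [1, 10, 6, 2, 7].
  Check: interpolating c through the α_i gives m(x) = 5 + 2·x (degree < 2) with m(α_i) = c_i for every i, so c is indeed a codeword.


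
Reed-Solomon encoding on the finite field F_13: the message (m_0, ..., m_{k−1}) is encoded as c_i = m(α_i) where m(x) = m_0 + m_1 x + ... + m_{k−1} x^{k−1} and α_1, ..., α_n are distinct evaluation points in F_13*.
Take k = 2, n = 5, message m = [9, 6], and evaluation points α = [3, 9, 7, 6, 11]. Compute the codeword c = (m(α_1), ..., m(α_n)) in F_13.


c = [1, 11, 12, 6, 10]

Message polynomial: m(x) = 9 + 6·x (mod 13).
For each evaluation point α_i, compute m(α_i) mod 13:
  α_1 = 3: Horner steps 6 → 1, so m(3) = 1.
  α_2 = 9: Horner steps 6 → 11, so m(9) = 11.
  α_3 = 7: Horner steps 6 → 12, so m(7) = 12.
  α_4 = 6: Horner steps 6 → 6, so m(6) = 6.
  α_5 = 11: Horner steps 6 → 10, so m(11) = 10.
Codeword c = [1, 11, 12, 6, 10] ∈ F_13^5.


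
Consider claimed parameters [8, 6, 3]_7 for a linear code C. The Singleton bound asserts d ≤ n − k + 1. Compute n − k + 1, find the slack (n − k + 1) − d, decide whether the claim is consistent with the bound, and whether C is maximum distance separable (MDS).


Singleton RHS = n − k + 1 = 3, slack = 0, bound satisfied, MDS.

Singleton bound: d ≤ n − k + 1.
Here n = 8, k = 6, so n − k + 1 = 3.
Given d = 3, check d ≤ 3: YES.
Slack = (n − k + 1) − d = 0.
The code is MDS (slack = 0).
Description: the claimed parameters are [8, 6, 3]_7; such a code would be MDS (meets Singleton bound).


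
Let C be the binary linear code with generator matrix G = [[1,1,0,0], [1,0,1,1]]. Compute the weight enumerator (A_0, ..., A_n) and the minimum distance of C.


Weight distribution: A_0 = 1, A_2 = 1, A_3 = 2. Minimum distance d = 2.

Enumerate all 2^2 = 4 messages m ∈ F_2^2.
For each, compute codeword c = mG in F_2^4, then tally its weight.
  m = 00 → c = 0000, weight = 0.
  m = 10 → c = 1100, weight = 2.
  m = 01 → c = 1011, weight = 3.
  m = 11 → c = 0111, weight = 3.
Tally weights:
  weight 0: 1 codewords.
  weight 2: 1 codewords.
  weight 3: 2 codewords.
Minimum distance d = smallest w > 0 with A_w > 0 = 2.
Sanity: Σ A_w = 4 = 2^2 = 4 ✓.


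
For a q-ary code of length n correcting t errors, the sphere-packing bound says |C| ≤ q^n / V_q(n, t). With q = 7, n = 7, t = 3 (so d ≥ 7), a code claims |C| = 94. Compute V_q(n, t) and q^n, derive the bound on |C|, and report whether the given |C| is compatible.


V_q(n, t) = 8359, q^n = 823543, Hamming bound = 98, |C| = 94 ≤ bound (satisfied).

Step 1: Compute V_q(n, t) = Σ_{j=0}^3 C(n, j) (q−1)^j.
  j = 0: C(7,0)·(6)^0 = 1·1 = 1.
  j = 1: C(7,1)·(6)^1 = 7·6 = 42.
  j = 2: C(7,2)·(6)^2 = 21·36 = 756.
  j = 3: C(7,3)·(6)^3 = 35·216 = 7560.
  V_q(n, t) = 1 + 42 + 756 + 7560 = 8359.
Step 2: q^n = 7^7 = 823543.
Step 3: Hamming bound ⌊q^n / V_q(n,t)⌋ = ⌊823543/8359⌋ = 98.
Step 4: Compare |C| = 94 to 98: satisfied.
The claimed |C| lies below the Hamming bound.


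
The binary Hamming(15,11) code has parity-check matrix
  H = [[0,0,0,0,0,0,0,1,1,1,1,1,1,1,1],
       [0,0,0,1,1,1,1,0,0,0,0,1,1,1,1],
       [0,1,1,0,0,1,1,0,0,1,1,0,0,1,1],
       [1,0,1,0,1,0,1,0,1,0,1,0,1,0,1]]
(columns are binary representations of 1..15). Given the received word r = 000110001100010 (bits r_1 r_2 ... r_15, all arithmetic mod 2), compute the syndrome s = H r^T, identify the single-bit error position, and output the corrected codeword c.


s = (1, 1, 0, 0)^T, error position = 12, corrected codeword c = 000110001101010

Compute s = H r^T mod 2 one row at a time:
  s_1 = 0 + 1 + 1 + 0 + 0 + 0 + 1 + 0 = 3 ≡ 1 (mod 2).
  s_2 = 1 + 1 + 0 + 0 + 0 + 0 + 1 + 0 = 3 ≡ 1 (mod 2).
  s_3 = 0 + 0 + 0 + 0 + 1 + 0 + 1 + 0 = 2 ≡ 0 (mod 2).
  s_4 = 0 + 0 + 1 + 0 + 1 + 0 + 0 + 0 = 2 ≡ 0 (mod 2).
s = (1, 1, 0, 0)^T — this equals column 12 of H (binary 1100), so error is at position 12.
Correct: flip bit 12 of r = 000110001100010 to get c = 000110001101010.


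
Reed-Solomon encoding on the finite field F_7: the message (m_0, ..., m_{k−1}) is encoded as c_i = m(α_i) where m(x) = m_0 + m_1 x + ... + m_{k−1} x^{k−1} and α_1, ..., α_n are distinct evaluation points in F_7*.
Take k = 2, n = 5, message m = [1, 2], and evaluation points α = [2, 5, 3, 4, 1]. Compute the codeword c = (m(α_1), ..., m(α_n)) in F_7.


c = [5, 4, 0, 2, 3]

Message polynomial: m(x) = 1 + 2·x (mod 7).
For each evaluation point α_i, compute m(α_i) mod 7:
  α_1 = 2: Horner steps 2 → 5, so m(2) = 5.
  α_2 = 5: Horner steps 2 → 4, so m(5) = 4.
  α_3 = 3: Horner steps 2 → 0, so m(3) = 0.
  α_4 = 4: Horner steps 2 → 2, so m(4) = 2.
  α_5 = 1: Horner steps 2 → 3, so m(1) = 3.
Codeword c = [5, 4, 0, 2, 3] ∈ F_7^5.


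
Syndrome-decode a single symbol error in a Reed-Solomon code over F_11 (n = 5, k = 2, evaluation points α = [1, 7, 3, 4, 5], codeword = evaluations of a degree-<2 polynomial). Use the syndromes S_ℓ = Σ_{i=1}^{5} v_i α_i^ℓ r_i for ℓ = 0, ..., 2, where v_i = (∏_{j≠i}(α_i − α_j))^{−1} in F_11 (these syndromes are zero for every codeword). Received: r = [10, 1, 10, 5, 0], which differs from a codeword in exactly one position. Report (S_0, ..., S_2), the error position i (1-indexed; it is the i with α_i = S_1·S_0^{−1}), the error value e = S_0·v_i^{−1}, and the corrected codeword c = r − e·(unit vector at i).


S = (1, 1, 1), error at position 1, error magnitude e = 1, c = [9, 1, 10, 5, 0].

Step 1: column multipliers v_i = (∏_{j≠i}(α_i − α_j))^{−1} mod 11.
  i = 1 (α = 1): (1−7)(1−3)(1−4)(1−5) = (−6)·(−2)·(−3)·(−4) = 144 ≡ 1, so v_1 = 1^{−1} = 1 (mod 11).
  i = 2 (α = 7): (7−1)(7−3)(7−4)(7−5) = 6·4·3·2 = 144 ≡ 1, so v_2 = 1^{−1} = 1 (mod 11).
  i = 3 (α = 3): (3−1)(3−7)(3−4)(3−5) = 2·(−4)·(−1)·(−2) = −16 ≡ 6, so v_3 = 6^{−1} = 2 (mod 11).
  i = 4 (α = 4): (4−1)(4−7)(4−3)(4−5) = 3·(−3)·1·(−1) = 9 ≡ 9, so v_4 = 9^{−1} = 5 (mod 11).
  i = 5 (α = 5): (5−1)(5−7)(5−3)(5−4) = 4·(−2)·2·1 = −16 ≡ 6, so v_5 = 6^{−1} = 2 (mod 11).
  v = [1, 1, 2, 5, 2].
Step 2: syndromes of r = [10, 1, 10, 5, 0] (all sums mod 11).
  S_0 = Σ v_i r_i = 1·10 + 1·1 + 2·10 + 5·5 + 2·0 = 56 ≡ 1.
  S_1 = Σ v_i α_i r_i = 1·1·10 + 1·7·1 + 2·3·10 + 5·4·5 + 2·5·0 = 177 ≡ 1.
  α_i^2 mod 11 = [1, 5, 9, 5, 3].
  S_2 = Σ v_i α_i^2 r_i = 1·1·10 + 1·5·1 + 2·9·10 + 5·5·5 + 2·3·0 = 320 ≡ 1.
  S = (1, 1, 1) ≠ 0, so r is not a codeword (an error is present).
Step 3: locate the error. For a single error e at position i, S_ℓ = v_i·e·α_i^ℓ, so α_err = S_1/S_0.
  S_0^{−1} = 1^{−1} = 1 (mod 11), so α_err = 1·1 = 1 ≡ 1 = α_1. Error position i = 1.
  Consistency check: S_2/S_1 = 1·1 = 1 ≡ 1 = α_err ✓ (single-error assumption holds).
Step 4: error magnitude e = S_0/v_1 = S_0·∏_{j≠1}(α_1 − α_j) = 1·1 = 1 ≡ 1 (mod 11).
Step 5: correct position 1: c_1 = r_1 − e = 10 − 1 ≡ 9 (mod 11). Hence c = [9, 1, 10, 5, 0].
  Check: interpolating c through the α_i gives m(x) = 3 + 6·x (degree < 2) with m(α_i) = c_i for every i, so c is indeed a codeword.


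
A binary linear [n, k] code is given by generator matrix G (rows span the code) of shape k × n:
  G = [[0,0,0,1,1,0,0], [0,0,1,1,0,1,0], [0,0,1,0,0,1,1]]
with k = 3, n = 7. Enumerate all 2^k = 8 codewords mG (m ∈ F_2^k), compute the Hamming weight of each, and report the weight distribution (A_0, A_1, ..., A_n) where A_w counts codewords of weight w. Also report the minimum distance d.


Weight distribution: A_0 = 1, A_2 = 3, A_3 = 3, A_5 = 1. Minimum distance d = 2.

Enumerate all 2^3 = 8 messages m ∈ F_2^3.
For each, compute codeword c = mG in F_2^7, then tally its weight.
  m = 000 → c = 0000000, weight = 0.
  m = 100 → c = 0001100, weight = 2.
  m = 010 → c = 0011010, weight = 3.
  m = 110 → c = 0010110, weight = 3.
  m = 001 → c = 0010011, weight = 3.
  m = 101 → c = 0011111, weight = 5.
  m = 011 → c = 0001001, weight = 2.
  m = 111 → c = 0000101, weight = 2.
Tally weights:
  weight 0: 1 codewords.
  weight 2: 3 codewords.
  weight 3: 3 codewords.
  weight 5: 1 codewords.
Minimum distance d = smallest w > 0 with A_w > 0 = 2.
Sanity: Σ A_w = 8 = 2^3 = 8 ✓.


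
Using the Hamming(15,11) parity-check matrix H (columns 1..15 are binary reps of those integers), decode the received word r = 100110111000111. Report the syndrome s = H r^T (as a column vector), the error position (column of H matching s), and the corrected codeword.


s = (1, 0, 1, 0)^T, error position = 10, corrected codeword c = 100110111100111

Compute s = H r^T mod 2 one row at a time:
  s_1 = 1 + 1 + 0 + 0 + 0 + 1 + 1 + 1 = 5 ≡ 1 (mod 2).
  s_2 = 1 + 1 + 0 + 1 + 0 + 1 + 1 + 1 = 6 ≡ 0 (mod 2).
  s_3 = 0 + 0 + 0 + 1 + 0 + 0 + 1 + 1 = 3 ≡ 1 (mod 2).
  s_4 = 1 + 0 + 1 + 1 + 1 + 0 + 1 + 1 = 6 ≡ 0 (mod 2).
s = (1, 0, 1, 0)^T — this equals column 10 of H (binary 1010), so error is at position 10.
Correct: flip bit 10 of r = 100110111000111 to get c = 100110111100111.


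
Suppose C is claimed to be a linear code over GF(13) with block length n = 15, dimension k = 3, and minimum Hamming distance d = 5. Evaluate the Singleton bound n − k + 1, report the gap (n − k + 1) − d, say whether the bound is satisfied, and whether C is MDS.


Singleton RHS = n − k + 1 = 13, slack = 8, bound satisfied, not MDS.

Singleton bound: d ≤ n − k + 1.
Here n = 15, k = 3, so n − k + 1 = 13.
Given d = 5, check d ≤ 13: YES.
Slack = (n − k + 1) − d = 8.
The code is NOT MDS (slack = 8 > 0).
Description: the claimed parameters are [15, 3, 5]_13; such a code would be non-MDS.


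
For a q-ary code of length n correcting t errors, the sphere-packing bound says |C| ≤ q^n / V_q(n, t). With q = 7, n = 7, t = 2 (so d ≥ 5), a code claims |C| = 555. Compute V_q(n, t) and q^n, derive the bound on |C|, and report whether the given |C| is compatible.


V_q(n, t) = 799, q^n = 823543, Hamming bound = 1030, |C| = 555 ≤ bound (satisfied).

Step 1: Compute V_q(n, t) = Σ_{j=0}^2 C(n, j) (q−1)^j.
  j = 0: C(7,0)·(6)^0 = 1·1 = 1.
  j = 1: C(7,1)·(6)^1 = 7·6 = 42.
  j = 2: C(7,2)·(6)^2 = 21·36 = 756.
  V_q(n, t) = 1 + 42 + 756 = 799.
Step 2: q^n = 7^7 = 823543.
Step 3: Hamming bound ⌊q^n / V_q(n,t)⌋ = ⌊823543/799⌋ = 1030.
Step 4: Compare |C| = 555 to 1030: satisfied.
The claimed |C| lies below the Hamming bound.


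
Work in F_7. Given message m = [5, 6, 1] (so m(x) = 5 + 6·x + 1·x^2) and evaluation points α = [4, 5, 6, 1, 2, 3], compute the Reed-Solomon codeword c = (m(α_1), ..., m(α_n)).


c = [3, 4, 0, 5, 0, 4]

Message polynomial: m(x) = 5 + 6·x + 1·x^2 (mod 7).
For each evaluation point α_i, compute m(α_i) mod 7:
  α_1 = 4: Horner steps 1 → 3 → 3, so m(4) = 3.
  α_2 = 5: Horner steps 1 → 4 → 4, so m(5) = 4.
  α_3 = 6: Horner steps 1 → 5 → 0, so m(6) = 0.
  α_4 = 1: Horner steps 1 → 0 → 5, so m(1) = 5.
  α_5 = 2: Horner steps 1 → 1 → 0, so m(2) = 0.
  α_6 = 3: Horner steps 1 → 2 → 4, so m(3) = 4.
Codeword c = [3, 4, 0, 5, 0, 4] ∈ F_7^6.


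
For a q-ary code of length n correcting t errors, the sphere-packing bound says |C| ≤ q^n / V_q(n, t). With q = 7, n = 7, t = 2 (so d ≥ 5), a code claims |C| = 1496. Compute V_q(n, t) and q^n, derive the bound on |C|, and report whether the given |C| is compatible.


V_q(n, t) = 799, q^n = 823543, Hamming bound = 1030, |C| = 1496 > bound (violated).

Step 1: Compute V_q(n, t) = Σ_{j=0}^2 C(n, j) (q−1)^j.
  j = 0: C(7,0)·(6)^0 = 1·1 = 1.
  j = 1: C(7,1)·(6)^1 = 7·6 = 42.
  j = 2: C(7,2)·(6)^2 = 21·36 = 756.
  V_q(n, t) = 1 + 42 + 756 = 799.
Step 2: q^n = 7^7 = 823543.
Step 3: Hamming bound ⌊q^n / V_q(n,t)⌋ = ⌊823543/799⌋ = 1030.
Step 4: Compare |C| = 1496 to 1030: violated.
The claimed |C| lies above the Hamming bound, so no 7-ary code of length 7 with d ≥ 5 can have 1496 codewords.


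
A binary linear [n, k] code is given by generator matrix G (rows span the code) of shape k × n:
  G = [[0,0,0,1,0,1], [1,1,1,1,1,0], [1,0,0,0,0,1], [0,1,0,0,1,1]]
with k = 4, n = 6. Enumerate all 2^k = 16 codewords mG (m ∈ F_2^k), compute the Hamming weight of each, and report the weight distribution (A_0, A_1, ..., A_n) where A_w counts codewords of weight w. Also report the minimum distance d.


Weight distribution: A_0 = 1, A_2 = 6, A_3 = 4, A_4 = 1, A_5 = 4. Minimum distance d = 2.

Enumerate all 2^4 = 16 messages m ∈ F_2^4.
For each, compute codeword c = mG in F_2^6, then tally its weight.
  m = 0000 → c = 000000, weight = 0.
  m = 1000 → c = 000101, weight = 2.
  m = 0100 → c = 111110, weight = 5.
  m = 1100 → c = 111011, weight = 5.
  m = 0010 → c = 100001, weight = 2.
  m = 1010 → c = 100100, weight = 2.
  m = 0110 → c = 011111, weight = 5.
  m = 1110 → c = 011010, weight = 3.
  m = 0001 → c = 010011, weight = 3.
  m = 1001 → c = 010110, weight = 3.
  m = 0101 → c = 101101, weight = 4.
  m = 1101 → c = 101000, weight = 2.
  m = 0011 → c = 110010, weight = 3.
  m = 1011 → c = 110111, weight = 5.
  m = 0111 → c = 001100, weight = 2.
  m = 1111 → c = 001001, weight = 2.
Tally weights:
  weight 0: 1 codewords.
  weight 2: 6 codewords.
  weight 3: 4 codewords.
  weight 4: 1 codewords.
  weight 5: 4 codewords.
Minimum distance d = smallest w > 0 with A_w > 0 = 2.
Sanity: Σ A_w = 16 = 2^4 = 16 ✓.


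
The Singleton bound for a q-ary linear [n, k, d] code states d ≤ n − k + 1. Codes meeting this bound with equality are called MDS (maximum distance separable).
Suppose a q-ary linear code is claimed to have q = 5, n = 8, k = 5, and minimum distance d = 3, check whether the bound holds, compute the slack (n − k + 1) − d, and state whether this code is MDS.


Singleton RHS = n − k + 1 = 4, slack = 1, bound satisfied, not MDS.

Singleton bound: d ≤ n − k + 1.
Here n = 8, k = 5, so n − k + 1 = 4.
Given d = 3, check d ≤ 4: YES.
Slack = (n − k + 1) − d = 1.
The code is NOT MDS (slack = 1 > 0).
Description: the claimed parameters are [8, 5, 3]_5; such a code would be non-MDS.


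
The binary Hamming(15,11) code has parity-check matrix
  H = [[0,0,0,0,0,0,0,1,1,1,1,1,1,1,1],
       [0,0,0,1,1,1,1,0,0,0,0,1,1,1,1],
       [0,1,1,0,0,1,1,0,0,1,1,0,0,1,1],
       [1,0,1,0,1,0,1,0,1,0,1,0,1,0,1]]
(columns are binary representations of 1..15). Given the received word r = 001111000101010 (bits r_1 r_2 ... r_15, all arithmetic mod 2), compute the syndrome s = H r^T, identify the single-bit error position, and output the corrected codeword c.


s = (1, 1, 0, 0)^T, error position = 12, corrected codeword c = 001111000100010

Compute s = H r^T mod 2 one row at a time:
  s_1 = 0 + 0 + 1 + 0 + 1 + 0 + 1 + 0 = 3 ≡ 1 (mod 2).
  s_2 = 1 + 1 + 1 + 0 + 1 + 0 + 1 + 0 = 5 ≡ 1 (mod 2).
  s_3 = 0 + 1 + 1 + 0 + 1 + 0 + 1 + 0 = 4 ≡ 0 (mod 2).
  s_4 = 0 + 1 + 1 + 0 + 0 + 0 + 0 + 0 = 2 ≡ 0 (mod 2).
s = (1, 1, 0, 0)^T — this equals column 12 of H (binary 1100), so error is at position 12.
Correct: flip bit 12 of r = 001111000101010 to get c = 001111000100010.


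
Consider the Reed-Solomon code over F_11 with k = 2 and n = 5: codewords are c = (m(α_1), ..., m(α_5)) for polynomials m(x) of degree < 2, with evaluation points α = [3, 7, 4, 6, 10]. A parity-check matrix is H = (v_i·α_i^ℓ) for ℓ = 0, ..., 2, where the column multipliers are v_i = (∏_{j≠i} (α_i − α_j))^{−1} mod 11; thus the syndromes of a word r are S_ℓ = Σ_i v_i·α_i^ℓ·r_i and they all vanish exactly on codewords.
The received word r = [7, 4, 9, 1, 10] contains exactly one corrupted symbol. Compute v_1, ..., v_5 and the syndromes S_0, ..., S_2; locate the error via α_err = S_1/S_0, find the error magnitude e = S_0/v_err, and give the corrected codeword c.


S = (5, 8, 4), error at position 4, error magnitude e = 10, c = [7, 4, 9, 2, 10].

Step 1: column multipliers v_i = (∏_{j≠i}(α_i − α_j))^{−1} mod 11.
  i = 1 (α = 3): (3−7)(3−4)(3−6)(3−10) = (−4)·(−1)·(−3)·(−7) = 84 ≡ 7, so v_1 = 7^{−1} = 8 (mod 11).
  i = 2 (α = 7): (7−3)(7−4)(7−6)(7−10) = 4·3·1·(−3) = −36 ≡ 8, so v_2 = 8^{−1} = 7 (mod 11).
  i = 3 (α = 4): (4−3)(4−7)(4−6)(4−10) = 1·(−3)·(−2)·(−6) = −36 ≡ 8, so v_3 = 8^{−1} = 7 (mod 11).
  i = 4 (α = 6): (6−3)(6−7)(6−4)(6−10) = 3·(−1)·2·(−4) = 24 ≡ 2, so v_4 = 2^{−1} = 6 (mod 11).
  i = 5 (α = 10): (10−3)(10−7)(10−4)(10−6) = 7·3·6·4 = 504 ≡ 9, so v_5 = 9^{−1} = 5 (mod 11).
  v = [8, 7, 7, 6, 5].
Step 2: syndromes of r = [7, 4, 9, 1, 10] (all sums mod 11).
  S_0 = Σ v_i r_i = 8·7 + 7·4 + 7·9 + 6·1 + 5·10 = 203 ≡ 5.
  S_1 = Σ v_i α_i r_i = 8·3·7 + 7·7·4 + 7·4·9 + 6·6·1 + 5·10·10 = 1152 ≡ 8.
  α_i^2 mod 11 = [9, 5, 5, 3, 1].
  S_2 = Σ v_i α_i^2 r_i = 8·9·7 + 7·5·4 + 7·5·9 + 6·3·1 + 5·1·10 = 1027 ≡ 4.
  S = (5, 8, 4) ≠ 0, so r is not a codeword (an error is present).
Step 3: locate the error. For a single error e at position i, S_ℓ = v_i·e·α_i^ℓ, so α_err = S_1/S_0.
  S_0^{−1} = 5^{−1} = 9 (mod 11), so α_err = 8·9 = 72 ≡ 6 = α_4. Error position i = 4.
  Consistency check: S_2/S_1 = 4·7 = 28 ≡ 6 = α_err ✓ (single-error assumption holds).
Step 4: error magnitude e = S_0/v_4 = S_0·∏_{j≠4}(α_4 − α_j) = 5·2 = 10 ≡ 10 (mod 11).
Step 5: correct position 4: c_4 = r_4 − e = 1 − 10 ≡ 2 (mod 11). Hence c = [7, 4, 9, 2, 10].
  Check: interpolating c through the α_i gives m(x) = 1 + 2·x (degree < 2) with m(α_i) = c_i for every i, so c is indeed a codeword.


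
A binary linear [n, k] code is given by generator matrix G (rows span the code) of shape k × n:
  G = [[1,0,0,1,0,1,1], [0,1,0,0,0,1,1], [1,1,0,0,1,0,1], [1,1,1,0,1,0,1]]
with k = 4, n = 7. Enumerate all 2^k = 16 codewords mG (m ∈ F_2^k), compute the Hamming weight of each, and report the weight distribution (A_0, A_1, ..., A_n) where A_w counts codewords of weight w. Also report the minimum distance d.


Weight distribution: A_0 = 1, A_1 = 1, A_3 = 4, A_4 = 7, A_5 = 3. Minimum distance d = 1.

Enumerate all 2^4 = 16 messages m ∈ F_2^4.
For each, compute codeword c = mG in F_2^7, then tally its weight.
  m = 0000 → c = 0000000, weight = 0.
  m = 1000 → c = 1001011, weight = 4.
  m = 0100 → c = 0100011, weight = 3.
  m = 1100 → c = 1101000, weight = 3.
  m = 0010 → c = 1100101, weight = 4.
  m = 1010 → c = 0101110, weight = 4.
  m = 0110 → c = 1000110, weight = 3.
  m = 1110 → c = 0001101, weight = 3.
  m = 0001 → c = 1110101, weight = 5.
  m = 1001 → c = 0111110, weight = 5.
  m = 0101 → c = 1010110, weight = 4.
  m = 1101 → c = 0011101, weight = 4.
  m = 0011 → c = 0010000, weight = 1.
  m = 1011 → c = 1011011, weight = 5.
  m = 0111 → c = 0110011, weight = 4.
  m = 1111 → c = 1111000, weight = 4.
Tally weights:
  weight 0: 1 codewords.
  weight 1: 1 codewords.
  weight 3: 4 codewords.
  weight 4: 7 codewords.
  weight 5: 3 codewords.
Minimum distance d = smallest w > 0 with A_w > 0 = 1.
Sanity: Σ A_w = 16 = 2^4 = 16 ✓.


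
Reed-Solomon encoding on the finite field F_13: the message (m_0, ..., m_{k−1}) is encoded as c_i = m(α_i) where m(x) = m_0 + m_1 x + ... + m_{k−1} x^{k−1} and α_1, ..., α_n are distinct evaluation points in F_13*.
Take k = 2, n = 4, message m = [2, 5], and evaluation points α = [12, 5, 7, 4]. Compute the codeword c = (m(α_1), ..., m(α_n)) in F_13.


c = [10, 1, 11, 9]

Message polynomial: m(x) = 2 + 5·x (mod 13).
For each evaluation point α_i, compute m(α_i) mod 13:
  α_1 = 12: Horner steps 5 → 10, so m(12) = 10.
  α_2 = 5: Horner steps 5 → 1, so m(5) = 1.
  α_3 = 7: Horner steps 5 → 11, so m(7) = 11.
  α_4 = 4: Horner steps 5 → 9, so m(4) = 9.
Codeword c = [10, 1, 11, 9] ∈ F_13^4.


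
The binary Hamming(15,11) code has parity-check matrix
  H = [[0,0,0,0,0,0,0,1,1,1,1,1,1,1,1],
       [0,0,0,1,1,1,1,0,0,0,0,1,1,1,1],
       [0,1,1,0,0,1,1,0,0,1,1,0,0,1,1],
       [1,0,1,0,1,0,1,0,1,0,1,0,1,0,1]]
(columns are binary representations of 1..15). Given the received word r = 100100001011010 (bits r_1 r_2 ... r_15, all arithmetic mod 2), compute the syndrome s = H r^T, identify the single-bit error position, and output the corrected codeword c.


s = (0, 1, 0, 1)^T, error position = 5, corrected codeword c = 100110001011010

Compute s = H r^T mod 2 one row at a time:
  s_1 = 0 + 1 + 0 + 1 + 1 + 0 + 1 + 0 = 4 ≡ 0 (mod 2).
  s_2 = 1 + 0 + 0 + 0 + 1 + 0 + 1 + 0 = 3 ≡ 1 (mod 2).
  s_3 = 0 + 0 + 0 + 0 + 0 + 1 + 1 + 0 = 2 ≡ 0 (mod 2).
  s_4 = 1 + 0 + 0 + 0 + 1 + 1 + 0 + 0 = 3 ≡ 1 (mod 2).
s = (0, 1, 0, 1)^T — this equals column 5 of H (binary 0101), so error is at position 5.
Correct: flip bit 5 of r = 100100001011010 to get c = 100110001011010.


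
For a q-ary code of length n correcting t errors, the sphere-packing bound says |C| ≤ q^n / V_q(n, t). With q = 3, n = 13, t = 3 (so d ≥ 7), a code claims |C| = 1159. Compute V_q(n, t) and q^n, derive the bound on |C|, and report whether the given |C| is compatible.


V_q(n, t) = 2627, q^n = 1594323, Hamming bound = 606, |C| = 1159 > bound (violated).

Step 1: Compute V_q(n, t) = Σ_{j=0}^3 C(n, j) (q−1)^j.
  j = 0: C(13,0)·(2)^0 = 1·1 = 1.
  j = 1: C(13,1)·(2)^1 = 13·2 = 26.
  j = 2: C(13,2)·(2)^2 = 78·4 = 312.
  j = 3: C(13,3)·(2)^3 = 286·8 = 2288.
  V_q(n, t) = 1 + 26 + 312 + 2288 = 2627.
Step 2: q^n = 3^13 = 1594323.
Step 3: Hamming bound ⌊q^n / V_q(n,t)⌋ = ⌊1594323/2627⌋ = 606.
Step 4: Compare |C| = 1159 to 606: violated.
The claimed |C| lies above the Hamming bound, so no 3-ary code of length 13 with d ≥ 7 can have 1159 codewords.


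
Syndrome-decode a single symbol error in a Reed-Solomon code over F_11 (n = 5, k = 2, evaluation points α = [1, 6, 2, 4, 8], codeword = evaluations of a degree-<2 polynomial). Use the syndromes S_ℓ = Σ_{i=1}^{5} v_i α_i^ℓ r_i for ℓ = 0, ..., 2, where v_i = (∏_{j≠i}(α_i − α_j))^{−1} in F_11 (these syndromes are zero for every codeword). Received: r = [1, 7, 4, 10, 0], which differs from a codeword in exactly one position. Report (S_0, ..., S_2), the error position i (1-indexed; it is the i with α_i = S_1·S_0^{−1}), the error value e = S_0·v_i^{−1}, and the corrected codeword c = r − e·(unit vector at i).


S = (3, 7, 9), error at position 2, error magnitude e = 2, c = [1, 5, 4, 10, 0].

Step 1: column multipliers v_i = (∏_{j≠i}(α_i − α_j))^{−1} mod 11.
  i = 1 (α = 1): (1−6)(1−2)(1−4)(1−8) = (−5)·(−1)·(−3)·(−7) = 105 ≡ 6, so v_1 = 6^{−1} = 2 (mod 11).
  i = 2 (α = 6): (6−1)(6−2)(6−4)(6−8) = 5·4·2·(−2) = −80 ≡ 8, so v_2 = 8^{−1} = 7 (mod 11).
  i = 3 (α = 2): (2−1)(2−6)(2−4)(2−8) = 1·(−4)·(−2)·(−6) = −48 ≡ 7, so v_3 = 7^{−1} = 8 (mod 11).
  i = 4 (α = 4): (4−1)(4−6)(4−2)(4−8) = 3·(−2)·2·(−4) = 48 ≡ 4, so v_4 = 4^{−1} = 3 (mod 11).
  i = 5 (α = 8): (8−1)(8−6)(8−2)(8−4) = 7·2·6·4 = 336 ≡ 6, so v_5 = 6^{−1} = 2 (mod 11).
  v = [2, 7, 8, 3, 2].
Step 2: syndromes of r = [1, 7, 4, 10, 0] (all sums mod 11).
  S_0 = Σ v_i r_i = 2·1 + 7·7 + 8·4 + 3·10 + 2·0 = 113 ≡ 3.
  S_1 = Σ v_i α_i r_i = 2·1·1 + 7·6·7 + 8·2·4 + 3·4·10 + 2·8·0 = 480 ≡ 7.
  α_i^2 mod 11 = [1, 3, 4, 5, 9].
  S_2 = Σ v_i α_i^2 r_i = 2·1·1 + 7·3·7 + 8·4·4 + 3·5·10 + 2·9·0 = 427 ≡ 9.
  S = (3, 7, 9) ≠ 0, so r is not a codeword (an error is present).
Step 3: locate the error. For a single error e at position i, S_ℓ = v_i·e·α_i^ℓ, so α_err = S_1/S_0.
  S_0^{−1} = 3^{−1} = 4 (mod 11), so α_err = 7·4 = 28 ≡ 6 = α_2. Error position i = 2.
  Consistency check: S_2/S_1 = 9·8 = 72 ≡ 6 = α_err ✓ (single-error assumption holds).
Step 4: error magnitude e = S_0/v_2 = S_0·∏_{j≠2}(α_2 − α_j) = 3·8 = 24 ≡ 2 (mod 11).
Step 5: correct position 2: c_2 = r_2 − e = 7 − 2 ≡ 5 (mod 11). Hence c = [1, 5, 4, 10, 0].
  Check: interpolating c through the α_i gives m(x) = 9 + 3·x (degree < 2) with m(α_i) = c_i for every i, so c is indeed a codeword.


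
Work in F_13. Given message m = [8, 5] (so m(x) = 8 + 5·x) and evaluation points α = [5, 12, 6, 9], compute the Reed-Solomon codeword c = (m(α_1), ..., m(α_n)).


c = [7, 3, 12, 1]

Message polynomial: m(x) = 8 + 5·x (mod 13).
For each evaluation point α_i, compute m(α_i) mod 13:
  α_1 = 5: Horner steps 5 → 7, so m(5) = 7.
  α_2 = 12: Horner steps 5 → 3, so m(12) = 3.
  α_3 = 6: Horner steps 5 → 12, so m(6) = 12.
  α_4 = 9: Horner steps 5 → 1, so m(9) = 1.
Codeword c = [7, 3, 12, 1] ∈ F_13^4.


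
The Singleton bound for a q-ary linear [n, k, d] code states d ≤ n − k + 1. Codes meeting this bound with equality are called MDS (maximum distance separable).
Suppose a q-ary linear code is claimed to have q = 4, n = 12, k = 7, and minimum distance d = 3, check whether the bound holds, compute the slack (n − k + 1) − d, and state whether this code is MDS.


Singleton RHS = n − k + 1 = 6, slack = 3, bound satisfied, not MDS.

Singleton bound: d ≤ n − k + 1.
Here n = 12, k = 7, so n − k + 1 = 6.
Given d = 3, check d ≤ 6: YES.
Slack = (n − k + 1) − d = 3.
The code is NOT MDS (slack = 3 > 0).
Description: the claimed parameters are [12, 7, 3]_4; such a code would be non-MDS.


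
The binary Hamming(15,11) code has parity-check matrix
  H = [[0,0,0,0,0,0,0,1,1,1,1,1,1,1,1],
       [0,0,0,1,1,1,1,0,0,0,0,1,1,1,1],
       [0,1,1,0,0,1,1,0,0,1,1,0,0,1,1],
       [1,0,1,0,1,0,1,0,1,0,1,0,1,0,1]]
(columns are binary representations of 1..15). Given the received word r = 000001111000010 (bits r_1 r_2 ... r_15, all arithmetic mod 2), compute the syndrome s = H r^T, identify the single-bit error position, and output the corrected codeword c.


s = (1, 1, 1, 0)^T, error position = 14, corrected codeword c = 000001111000000

Compute s = H r^T mod 2 one row at a time:
  s_1 = 1 + 1 + 0 + 0 + 0 + 0 + 1 + 0 = 3 ≡ 1 (mod 2).
  s_2 = 0 + 0 + 1 + 1 + 0 + 0 + 1 + 0 = 3 ≡ 1 (mod 2).
  s_3 = 0 + 0 + 1 + 1 + 0 + 0 + 1 + 0 = 3 ≡ 1 (mod 2).
  s_4 = 0 + 0 + 0 + 1 + 1 + 0 + 0 + 0 = 2 ≡ 0 (mod 2).
s = (1, 1, 1, 0)^T — this equals column 14 of H (binary 1110), so error is at position 14.
Correct: flip bit 14 of r = 000001111000010 to get c = 000001111000000.


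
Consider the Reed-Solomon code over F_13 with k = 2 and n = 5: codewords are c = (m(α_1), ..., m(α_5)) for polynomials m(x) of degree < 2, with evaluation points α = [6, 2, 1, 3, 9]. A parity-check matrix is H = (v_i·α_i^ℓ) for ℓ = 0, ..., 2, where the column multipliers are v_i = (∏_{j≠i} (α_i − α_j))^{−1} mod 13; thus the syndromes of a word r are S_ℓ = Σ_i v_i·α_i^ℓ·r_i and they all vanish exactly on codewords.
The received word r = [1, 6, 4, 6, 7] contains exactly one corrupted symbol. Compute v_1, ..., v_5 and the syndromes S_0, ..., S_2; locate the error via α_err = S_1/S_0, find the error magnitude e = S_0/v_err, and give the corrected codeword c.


S = (5, 2, 6), error at position 4, error magnitude e = 11, c = [1, 6, 4, 8, 7].

Step 1: column multipliers v_i = (∏_{j≠i}(α_i − α_j))^{−1} mod 13.
  i = 1 (α = 6): (6−2)(6−1)(6−3)(6−9) = 4·5·3·(−3) = −180 ≡ 2, so v_1 = 2^{−1} = 7 (mod 13).
  i = 2 (α = 2): (2−6)(2−1)(2−3)(2−9) = (−4)·1·(−1)·(−7) = −28 ≡ 11, so v_2 = 11^{−1} = 6 (mod 13).
  i = 3 (α = 1): (1−6)(1−2)(1−3)(1−9) = (−5)·(−1)·(−2)·(−8) = 80 ≡ 2, so v_3 = 2^{−1} = 7 (mod 13).
  i = 4 (α = 3): (3−6)(3−2)(3−1)(3−9) = (−3)·1·2·(−6) = 36 ≡ 10, so v_4 = 10^{−1} = 4 (mod 13).
  i = 5 (α = 9): (9−6)(9−2)(9−1)(9−3) = 3·7·8·6 = 1008 ≡ 7, so v_5 = 7^{−1} = 2 (mod 13).
  v = [7, 6, 7, 4, 2].
Step 2: syndromes of r = [1, 6, 4, 6, 7] (all sums mod 13).
  S_0 = Σ v_i r_i = 7·1 + 6·6 + 7·4 + 4·6 + 2·7 = 109 ≡ 5.
  S_1 = Σ v_i α_i r_i = 7·6·1 + 6·2·6 + 7·1·4 + 4·3·6 + 2·9·7 = 340 ≡ 2.
  α_i^2 mod 13 = [10, 4, 1, 9, 3].
  S_2 = Σ v_i α_i^2 r_i = 7·10·1 + 6·4·6 + 7·1·4 + 4·9·6 + 2·3·7 = 500 ≡ 6.
  S = (5, 2, 6) ≠ 0, so r is not a codeword (an error is present).
Step 3: locate the error. For a single error e at position i, S_ℓ = v_i·e·α_i^ℓ, so α_err = S_1/S_0.
  S_0^{−1} = 5^{−1} = 8 (mod 13), so α_err = 2·8 = 16 ≡ 3 = α_4. Error position i = 4.
  Consistency check: S_2/S_1 = 6·7 = 42 ≡ 3 = α_err ✓ (single-error assumption holds).
Step 4: error magnitude e = S_0/v_4 = S_0·∏_{j≠4}(α_4 − α_j) = 5·10 = 50 ≡ 11 (mod 13).
Step 5: correct position 4: c_4 = r_4 − e = 6 − 11 ≡ 8 (mod 13). Hence c = [1, 6, 4, 8, 7].
  Check: interpolating c through the α_i gives m(x) = 2 + 2·x (degree < 2) with m(α_i) = c_i for every i, so c is indeed a codeword.


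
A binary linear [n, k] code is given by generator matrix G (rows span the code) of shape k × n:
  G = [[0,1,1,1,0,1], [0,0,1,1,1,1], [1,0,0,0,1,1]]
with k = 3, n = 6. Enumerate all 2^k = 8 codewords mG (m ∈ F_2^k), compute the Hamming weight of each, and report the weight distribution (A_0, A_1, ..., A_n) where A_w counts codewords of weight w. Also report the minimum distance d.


Weight distribution: A_0 = 1, A_2 = 1, A_3 = 3, A_4 = 2, A_5 = 1. Minimum distance d = 2.

Enumerate all 2^3 = 8 messages m ∈ F_2^3.
For each, compute codeword c = mG in F_2^6, then tally its weight.
  m = 000 → c = 000000, weight = 0.
  m = 100 → c = 011101, weight = 4.
  m = 010 → c = 001111, weight = 4.
  m = 110 → c = 010010, weight = 2.
  m = 001 → c = 100011, weight = 3.
  m = 101 → c = 111110, weight = 5.
  m = 011 → c = 101100, weight = 3.
  m = 111 → c = 110001, weight = 3.
Tally weights:
  weight 0: 1 codewords.
  weight 2: 1 codewords.
  weight 3: 3 codewords.
  weight 4: 2 codewords.
  weight 5: 1 codewords.
Minimum distance d = smallest w > 0 with A_w > 0 = 2.
Sanity: Σ A_w = 8 = 2^3 = 8 ✓.


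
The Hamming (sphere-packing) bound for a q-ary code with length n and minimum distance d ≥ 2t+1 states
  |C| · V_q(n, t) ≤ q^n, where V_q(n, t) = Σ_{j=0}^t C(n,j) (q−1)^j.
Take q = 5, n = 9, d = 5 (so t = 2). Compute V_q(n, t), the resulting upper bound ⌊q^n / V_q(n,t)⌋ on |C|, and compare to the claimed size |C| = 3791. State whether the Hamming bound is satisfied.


V_q(n, t) = 613, q^n = 1953125, Hamming bound = 3186, |C| = 3791 > bound (violated).

Step 1: Compute V_q(n, t) = Σ_{j=0}^2 C(n, j) (q−1)^j.
  j = 0: C(9,0)·(4)^0 = 1·1 = 1.
  j = 1: C(9,1)·(4)^1 = 9·4 = 36.
  j = 2: C(9,2)·(4)^2 = 36·16 = 576.
  V_q(n, t) = 1 + 36 + 576 = 613.
Step 2: q^n = 5^9 = 1953125.
Step 3: Hamming bound ⌊q^n / V_q(n,t)⌋ = ⌊1953125/613⌋ = 3186.
Step 4: Compare |C| = 3791 to 3186: violated.
The claimed |C| lies above the Hamming bound, so no 5-ary code of length 9 with d ≥ 5 can have 3791 codewords.


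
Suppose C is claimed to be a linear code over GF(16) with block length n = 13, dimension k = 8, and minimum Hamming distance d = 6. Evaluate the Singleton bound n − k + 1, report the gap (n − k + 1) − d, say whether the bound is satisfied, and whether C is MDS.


Singleton RHS = n − k + 1 = 6, slack = 0, bound satisfied, MDS.

Singleton bound: d ≤ n − k + 1.
Here n = 13, k = 8, so n − k + 1 = 6.
Given d = 6, check d ≤ 6: YES.
Slack = (n − k + 1) − d = 0.
The code is MDS (slack = 0).
Description: the claimed parameters are [13, 8, 6]_16; such a code would be MDS (meets Singleton bound).


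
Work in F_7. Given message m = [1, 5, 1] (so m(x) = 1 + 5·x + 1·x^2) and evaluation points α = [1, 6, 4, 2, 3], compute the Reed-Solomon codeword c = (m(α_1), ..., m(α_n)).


c = [0, 4, 2, 1, 4]

Message polynomial: m(x) = 1 + 5·x + 1·x^2 (mod 7).
For each evaluation point α_i, compute m(α_i) mod 7:
  α_1 = 1: Horner steps 1 → 6 → 0, so m(1) = 0.
  α_2 = 6: Horner steps 1 → 4 → 4, so m(6) = 4.
  α_3 = 4: Horner steps 1 → 2 → 2, so m(4) = 2.
  α_4 = 2: Horner steps 1 → 0 → 1, so m(2) = 1.
  α_5 = 3: Horner steps 1 → 1 → 4, so m(3) = 4.
Codeword c = [0, 4, 2, 1, 4] ∈ F_7^5.


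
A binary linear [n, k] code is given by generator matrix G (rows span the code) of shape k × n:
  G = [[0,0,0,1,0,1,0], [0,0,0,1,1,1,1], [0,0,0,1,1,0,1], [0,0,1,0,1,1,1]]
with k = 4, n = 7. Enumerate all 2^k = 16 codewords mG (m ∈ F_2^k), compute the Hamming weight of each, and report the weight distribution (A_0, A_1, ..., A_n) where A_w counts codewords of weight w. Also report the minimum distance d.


Weight distribution: A_0 = 1, A_1 = 3, A_2 = 4, A_3 = 4, A_4 = 3, A_5 = 1. Minimum distance d = 1.

Enumerate all 2^4 = 16 messages m ∈ F_2^4.
For each, compute codeword c = mG in F_2^7, then tally its weight.
  m = 0000 → c = 0000000, weight = 0.
  m = 1000 → c = 0001010, weight = 2.
  m = 0100 → c = 0001111, weight = 4.
  m = 1100 → c = 0000101, weight = 2.
  m = 0010 → c = 0001101, weight = 3.
  m = 1010 → c = 0000111, weight = 3.
  m = 0110 → c = 0000010, weight = 1.
  m = 1110 → c = 0001000, weight = 1.
  m = 0001 → c = 0010111, weight = 4.
  m = 1001 → c = 0011101, weight = 4.
  m = 0101 → c = 0011000, weight = 2.
  m = 1101 → c = 0010010, weight = 2.
  m = 0011 → c = 0011010, weight = 3.
  m = 1011 → c = 0010000, weight = 1.
  m = 0111 → c = 0010101, weight = 3.
  m = 1111 → c = 0011111, weight = 5.
Tally weights:
  weight 0: 1 codewords.
  weight 1: 3 codewords.
  weight 2: 4 codewords.
  weight 3: 4 codewords.
  weight 4: 3 codewords.
  weight 5: 1 codewords.
Minimum distance d = smallest w > 0 with A_w > 0 = 1.
Sanity: Σ A_w = 16 = 2^4 = 16 ✓.


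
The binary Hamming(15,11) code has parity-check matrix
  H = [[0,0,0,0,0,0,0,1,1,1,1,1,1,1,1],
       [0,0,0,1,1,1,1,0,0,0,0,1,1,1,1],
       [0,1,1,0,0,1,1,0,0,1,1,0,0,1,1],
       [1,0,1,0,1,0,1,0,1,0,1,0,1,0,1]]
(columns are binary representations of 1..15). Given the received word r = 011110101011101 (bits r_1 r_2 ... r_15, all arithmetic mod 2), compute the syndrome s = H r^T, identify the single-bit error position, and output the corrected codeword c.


s = (1, 0, 1, 1)^T, error position = 11, corrected codeword c = 011110101001101

Compute s = H r^T mod 2 one row at a time:
  s_1 = 0 + 1 + 0 + 1 + 1 + 1 + 0 + 1 = 5 ≡ 1 (mod 2).
  s_2 = 1 + 1 + 0 + 1 + 1 + 1 + 0 + 1 = 6 ≡ 0 (mod 2).
  s_3 = 1 + 1 + 0 + 1 + 0 + 1 + 0 + 1 = 5 ≡ 1 (mod 2).
  s_4 = 0 + 1 + 1 + 1 + 1 + 1 + 1 + 1 = 7 ≡ 1 (mod 2).
s = (1, 0, 1, 1)^T — this equals column 11 of H (binary 1011), so error is at position 11.
Correct: flip bit 11 of r = 011110101011101 to get c = 011110101001101.


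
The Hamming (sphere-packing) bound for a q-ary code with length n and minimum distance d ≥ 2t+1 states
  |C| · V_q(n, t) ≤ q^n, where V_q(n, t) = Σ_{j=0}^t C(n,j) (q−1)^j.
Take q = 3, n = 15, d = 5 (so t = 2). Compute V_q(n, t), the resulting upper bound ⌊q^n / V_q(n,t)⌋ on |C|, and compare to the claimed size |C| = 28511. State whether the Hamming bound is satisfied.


V_q(n, t) = 451, q^n = 14348907, Hamming bound = 31815, |C| = 28511 ≤ bound (satisfied).

Step 1: Compute V_q(n, t) = Σ_{j=0}^2 C(n, j) (q−1)^j.
  j = 0: C(15,0)·(2)^0 = 1·1 = 1.
  j = 1: C(15,1)·(2)^1 = 15·2 = 30.
  j = 2: C(15,2)·(2)^2 = 105·4 = 420.
  V_q(n, t) = 1 + 30 + 420 = 451.
Step 2: q^n = 3^15 = 14348907.
Step 3: Hamming bound ⌊q^n / V_q(n,t)⌋ = ⌊14348907/451⌋ = 31815.
Step 4: Compare |C| = 28511 to 31815: satisfied.
The claimed |C| lies below the Hamming bound.


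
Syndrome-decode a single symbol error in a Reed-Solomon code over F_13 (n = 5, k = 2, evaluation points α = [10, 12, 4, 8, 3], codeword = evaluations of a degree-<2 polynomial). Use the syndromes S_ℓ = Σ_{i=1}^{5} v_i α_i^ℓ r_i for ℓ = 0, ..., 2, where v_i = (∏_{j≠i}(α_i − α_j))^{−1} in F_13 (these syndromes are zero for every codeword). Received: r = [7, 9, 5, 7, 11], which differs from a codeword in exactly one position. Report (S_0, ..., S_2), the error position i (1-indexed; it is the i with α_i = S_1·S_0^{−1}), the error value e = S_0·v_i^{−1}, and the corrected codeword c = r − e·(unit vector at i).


S = (12, 3, 4), error at position 1, error magnitude e = 12, c = [8, 9, 5, 7, 11].

Step 1: column multipliers v_i = (∏_{j≠i}(α_i − α_j))^{−1} mod 13.
  i = 1 (α = 10): (10−12)(10−4)(10−8)(10−3) = (−2)·6·2·7 = −168 ≡ 1, so v_1 = 1^{−1} = 1 (mod 13).
  i = 2 (α = 12): (12−10)(12−4)(12−8)(12−3) = 2·8·4·9 = 576 ≡ 4, so v_2 = 4^{−1} = 10 (mod 13).
  i = 3 (α = 4): (4−10)(4−12)(4−8)(4−3) = (−6)·(−8)·(−4)·1 = −192 ≡ 3, so v_3 = 3^{−1} = 9 (mod 13).
  i = 4 (α = 8): (8−10)(8−12)(8−4)(8−3) = (−2)·(−4)·4·5 = 160 ≡ 4, so v_4 = 4^{−1} = 10 (mod 13).
  i = 5 (α = 3): (3−10)(3−12)(3−4)(3−8) = (−7)·(−9)·(−1)·(−5) = 315 ≡ 3, so v_5 = 3^{−1} = 9 (mod 13).
  v = [1, 10, 9, 10, 9].
Step 2: syndromes of r = [7, 9, 5, 7, 11] (all sums mod 13).
  S_0 = Σ v_i r_i = 1·7 + 10·9 + 9·5 + 10·7 + 9·11 = 311 ≡ 12.
  S_1 = Σ v_i α_i r_i = 1·10·7 + 10·12·9 + 9·4·5 + 10·8·7 + 9·3·11 = 2187 ≡ 3.
  α_i^2 mod 13 = [9, 1, 3, 12, 9].
  S_2 = Σ v_i α_i^2 r_i = 1·9·7 + 10·1·9 + 9·3·5 + 10·12·7 + 9·9·11 = 2019 ≡ 4.
  S = (12, 3, 4) ≠ 0, so r is not a codeword (an error is present).
Step 3: locate the error. For a single error e at position i, S_ℓ = v_i·e·α_i^ℓ, so α_err = S_1/S_0.
  S_0^{−1} = 12^{−1} = 12 (mod 13), so α_err = 3·12 = 36 ≡ 10 = α_1. Error position i = 1.
  Consistency check: S_2/S_1 = 4·9 = 36 ≡ 10 = α_err ✓ (single-error assumption holds).
Step 4: error magnitude e = S_0/v_1 = S_0·∏_{j≠1}(α_1 − α_j) = 12·1 = 12 ≡ 12 (mod 13).
Step 5: correct position 1: c_1 = r_1 − e = 7 − 12 ≡ 8 (mod 13). Hence c = [8, 9, 5, 7, 11].
  Check: interpolating c through the α_i gives m(x) = 3 + 7·x (degree < 2) with m(α_i) = c_i for every i, so c is indeed a codeword.
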